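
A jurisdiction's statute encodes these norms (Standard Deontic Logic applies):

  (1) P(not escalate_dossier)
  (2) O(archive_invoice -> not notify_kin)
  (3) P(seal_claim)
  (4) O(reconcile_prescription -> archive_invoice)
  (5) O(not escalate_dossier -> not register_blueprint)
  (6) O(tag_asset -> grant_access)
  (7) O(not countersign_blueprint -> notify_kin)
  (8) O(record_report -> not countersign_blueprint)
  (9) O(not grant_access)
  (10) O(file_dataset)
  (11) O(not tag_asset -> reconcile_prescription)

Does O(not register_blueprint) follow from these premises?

No

Premise 5 is O(not escalate_dossier -> not register_blueprint), but O(not escalate_dossier) is not derivable from the premises (the permission P(not escalate_dossier) asserts only not O(escalate_dossier), not O(not escalate_dossier)), so it does not yield O(not register_blueprint).
No other premise forces O(not register_blueprint). An ideal world satisfying every premise can still have not register_blueprint false, so O(not register_blueprint) is not derivable.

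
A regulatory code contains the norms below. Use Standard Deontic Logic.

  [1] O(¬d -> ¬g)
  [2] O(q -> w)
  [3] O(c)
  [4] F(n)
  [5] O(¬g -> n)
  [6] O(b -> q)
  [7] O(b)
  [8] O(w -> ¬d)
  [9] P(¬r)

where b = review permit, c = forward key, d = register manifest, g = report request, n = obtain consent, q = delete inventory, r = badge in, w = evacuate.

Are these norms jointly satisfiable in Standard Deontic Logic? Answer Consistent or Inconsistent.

Inconsistent

Premise 4 is F(n), i.e. O(¬n).
The contrapositive of premise 5 (O(¬g -> n)) is O(¬n -> g), and O(¬n) is already established, so O(g).
The contrapositive of premise 1 (O(¬d -> ¬g)) is O(g -> d), and O(g) is already established, so O(d).
The contrapositive of premise 8 (O(w -> ¬d)) is O(d -> ¬w), and O(d) is already established, so O(¬w).
Premise 2, O(q -> w), contraposes to O(¬w -> ¬q); with O(¬w) we get O(¬q).
Premise 6, O(b -> q), contraposes to O(¬q -> ¬b); with O(¬q) we get O(¬b).
However, premise 7 gives O(b).
We now have both O(¬b) and O(b) — b is simultaneously obligatory and forbidden, violating the D-axiom.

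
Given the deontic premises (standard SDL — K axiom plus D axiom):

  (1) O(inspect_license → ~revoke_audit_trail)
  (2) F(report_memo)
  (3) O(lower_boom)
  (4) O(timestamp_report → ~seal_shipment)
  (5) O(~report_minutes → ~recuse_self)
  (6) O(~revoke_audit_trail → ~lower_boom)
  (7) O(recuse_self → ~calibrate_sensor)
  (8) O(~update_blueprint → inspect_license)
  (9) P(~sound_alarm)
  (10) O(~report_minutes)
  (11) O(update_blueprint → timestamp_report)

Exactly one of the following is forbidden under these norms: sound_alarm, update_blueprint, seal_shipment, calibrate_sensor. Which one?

From premise 3 we have O(lower_boom).
The contrapositive of premise 6 (O(~revoke_audit_trail → ~lower_boom)) is O(lower_boom → revoke_audit_trail), and O(lower_boom) is already established, so O(revoke_audit_trail).
Premise 1, O(inspect_license → ~revoke_audit_trail), contraposes to O(revoke_audit_trail → ~inspect_license); with O(revoke_audit_trail) we get O(~inspect_license).
Premise 8, O(~update_blueprint → inspect_license), contraposes to O(~inspect_license → update_blueprint); with O(~inspect_license) we get O(update_blueprint).
With premise 11, O(update_blueprint → timestamp_report), the K-axiom yields O(timestamp_report).
Applying K to premise 4 (O(timestamp_report → ~seal_shipment)) and O(timestamp_report) yields O(~seal_shipment).
So O(~seal_shipment) holds, i.e. seal_shipment is forbidden. None of the other listed options is forbidden under the premises.

seal_shipment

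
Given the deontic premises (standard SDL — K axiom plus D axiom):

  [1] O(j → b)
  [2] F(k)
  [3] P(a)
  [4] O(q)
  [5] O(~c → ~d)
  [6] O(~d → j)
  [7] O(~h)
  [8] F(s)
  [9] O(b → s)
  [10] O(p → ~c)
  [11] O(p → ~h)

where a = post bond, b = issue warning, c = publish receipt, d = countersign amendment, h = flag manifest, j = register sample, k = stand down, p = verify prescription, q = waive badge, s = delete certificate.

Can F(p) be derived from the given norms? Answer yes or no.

Yes

Premise 8 is F(s), i.e. O(~s).
Premise 9 is O(b → s); contrapositively O(~s → ~b). Since O(~s) holds, K gives O(~b).
Premise 1 is O(j → b); contrapositively O(~b → ~j). Since O(~b) holds, K gives O(~j).
Premise 6, O(~d → j), contraposes to O(~j → d); with O(~j) we get O(d).
Premise 5 is O(~c → ~d); contrapositively O(d → c). Since O(d) holds, K gives O(c).
Premise 10 is O(p → ~c); contrapositively O(c → ~p). Since O(c) holds, K gives O(~p).
Premises 2, 3, 4, 7, 11 do not contribute to this derivation.
So O(~p) holds, i.e. F(p). The claim follows.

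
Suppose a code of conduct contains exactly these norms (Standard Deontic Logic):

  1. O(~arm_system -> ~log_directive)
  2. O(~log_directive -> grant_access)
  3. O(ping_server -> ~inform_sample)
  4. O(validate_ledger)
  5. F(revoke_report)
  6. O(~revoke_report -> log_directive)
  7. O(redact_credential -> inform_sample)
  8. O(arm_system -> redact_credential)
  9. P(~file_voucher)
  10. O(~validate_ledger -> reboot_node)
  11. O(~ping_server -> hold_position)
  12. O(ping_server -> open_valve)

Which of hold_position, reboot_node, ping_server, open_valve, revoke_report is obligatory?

hold_position

Premise 5, F(revoke_report), is equivalent to O(~revoke_report).
Premise 6 is O(~revoke_report -> log_directive); since O(~revoke_report), deontic closure gives O(log_directive).
Premise 1, O(~arm_system -> ~log_directive), contraposes to O(log_directive -> arm_system); with O(log_directive) we get O(arm_system).
With premise 8, O(arm_system -> redact_credential), the K-axiom yields O(redact_credential).
Applying K to premise 7 (O(redact_credential -> inform_sample)) and O(redact_credential) yields O(inform_sample).
The contrapositive of premise 3 (O(ping_server -> ~inform_sample)) is O(inform_sample -> ~ping_server), and O(inform_sample) is already established, so O(~ping_server).
With premise 11, O(~ping_server -> hold_position), the K-axiom yields O(hold_position).
So O(hold_position) holds — hold_position is obligatory. None of the other listed options is made obligatory by any chain of premises.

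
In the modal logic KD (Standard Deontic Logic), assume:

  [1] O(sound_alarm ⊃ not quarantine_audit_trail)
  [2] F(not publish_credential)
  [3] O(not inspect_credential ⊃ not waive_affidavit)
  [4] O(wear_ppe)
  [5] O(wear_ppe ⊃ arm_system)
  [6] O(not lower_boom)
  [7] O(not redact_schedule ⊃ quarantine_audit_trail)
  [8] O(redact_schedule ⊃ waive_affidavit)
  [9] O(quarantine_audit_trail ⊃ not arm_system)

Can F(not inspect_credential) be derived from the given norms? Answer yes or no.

Yes

Premise 4 states O(wear_ppe) outright.
Applying K to premise 5 (O(wear_ppe ⊃ arm_system)) and O(wear_ppe) yields O(arm_system).
The contrapositive of premise 9 (O(quarantine_audit_trail ⊃ not arm_system)) is O(arm_system ⊃ not quarantine_audit_trail), and O(arm_system) is already established, so O(not quarantine_audit_trail).
The contrapositive of premise 7 (O(not redact_schedule ⊃ quarantine_audit_trail)) is O(not quarantine_audit_trail ⊃ redact_schedule), and O(not quarantine_audit_trail) is already established, so O(redact_schedule).
From O(redact_schedule) and premise 8, O(redact_schedule ⊃ waive_affidavit), we obtain O(waive_affidavit).
Premise 3, O(not inspect_credential ⊃ not waive_affidavit), contraposes to O(waive_affidavit ⊃ inspect_credential); with O(waive_affidavit) we get O(inspect_credential).
Premises 1, 2, 6 do not contribute to this derivation.
So O(inspect_credential) holds, i.e. F(not inspect_credential). The claim follows.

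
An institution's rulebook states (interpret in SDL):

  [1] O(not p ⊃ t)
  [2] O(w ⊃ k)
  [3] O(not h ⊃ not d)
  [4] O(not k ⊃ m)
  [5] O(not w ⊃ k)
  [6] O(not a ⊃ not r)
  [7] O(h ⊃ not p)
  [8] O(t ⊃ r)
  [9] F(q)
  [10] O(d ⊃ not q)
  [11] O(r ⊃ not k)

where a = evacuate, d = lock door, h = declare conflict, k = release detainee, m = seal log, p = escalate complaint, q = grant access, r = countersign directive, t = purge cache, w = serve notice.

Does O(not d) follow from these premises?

Premises 5 and 2 are O(not w ⊃ k) and O(w ⊃ k); every ideal world satisfies not w or w, so in either case k holds — hence O(k).
Premise 11 is O(r ⊃ not k); contrapositively O(k ⊃ not r). Since O(k) holds, K gives O(not r).
The contrapositive of premise 8 (O(t ⊃ r)) is O(not r ⊃ not t), and O(not r) is already established, so O(not t).
Premise 1 is O(not p ⊃ t); contrapositively O(not t ⊃ p). Since O(not t) holds, K gives O(p).
Premise 7, O(h ⊃ not p), contraposes to O(p ⊃ not h); with O(p) we get O(not h).
From O(not h) and premise 3, O(not h ⊃ not d), we obtain O(not d).
Premises 4, 6, 9, 10 do not contribute to this derivation.
So O(not d) follows.

Yes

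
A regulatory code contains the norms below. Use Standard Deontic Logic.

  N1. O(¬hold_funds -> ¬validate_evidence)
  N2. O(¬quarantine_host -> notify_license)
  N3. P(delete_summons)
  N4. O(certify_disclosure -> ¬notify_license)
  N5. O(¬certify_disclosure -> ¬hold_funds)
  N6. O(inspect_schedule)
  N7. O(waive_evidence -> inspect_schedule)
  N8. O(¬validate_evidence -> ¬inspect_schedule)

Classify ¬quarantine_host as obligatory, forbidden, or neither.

Forbidden

From premise 6 we have O(inspect_schedule).
Premise 8 is O(¬validate_evidence -> ¬inspect_schedule); contrapositively O(inspect_schedule -> validate_evidence). Since O(inspect_schedule) holds, K gives O(validate_evidence).
Premise 1 is O(¬hold_funds -> ¬validate_evidence); contrapositively O(validate_evidence -> hold_funds). Since O(validate_evidence) holds, K gives O(hold_funds).
Premise 5 is O(¬certify_disclosure -> ¬hold_funds); contrapositively O(hold_funds -> certify_disclosure). Since O(hold_funds) holds, K gives O(certify_disclosure).
With premise 4, O(certify_disclosure -> ¬notify_license), the K-axiom yields O(¬notify_license).
The contrapositive of premise 2 (O(¬quarantine_host -> notify_license)) is O(¬notify_license -> quarantine_host), and O(¬notify_license) is already established, so O(quarantine_host).
Premises 3, 7 do not contribute to this derivation.
Thus O(quarantine_host), which is F(¬quarantine_host): ¬quarantine_host is forbidden.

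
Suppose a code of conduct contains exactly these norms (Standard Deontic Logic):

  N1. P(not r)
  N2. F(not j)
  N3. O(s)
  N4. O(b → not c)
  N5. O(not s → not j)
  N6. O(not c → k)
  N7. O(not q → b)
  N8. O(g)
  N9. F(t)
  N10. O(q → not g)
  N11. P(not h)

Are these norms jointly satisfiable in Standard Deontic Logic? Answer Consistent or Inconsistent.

Premise 5 is O(not s → not j), but O(not s) is not derivable from the premises, so it does not yield O(not j).
So O(not j) is not derivable, and the apparent clash with O(j) does not arise.
A world satisfying every obligation exists (e.g. b=true, c=false, g=true, h=false, j=true, k=true, q=false, r=false, s=true, t=false); no atom is both obligatory and forbidden, so the set is consistent.

Consistent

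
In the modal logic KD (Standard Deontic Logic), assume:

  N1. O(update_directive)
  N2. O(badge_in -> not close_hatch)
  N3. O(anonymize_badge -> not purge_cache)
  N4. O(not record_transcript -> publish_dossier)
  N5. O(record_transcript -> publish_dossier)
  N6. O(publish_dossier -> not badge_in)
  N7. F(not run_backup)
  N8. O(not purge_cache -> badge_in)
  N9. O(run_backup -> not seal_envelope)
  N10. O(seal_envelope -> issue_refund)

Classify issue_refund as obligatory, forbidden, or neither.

Premise 10 is O(seal_envelope -> issue_refund), but O(seal_envelope) is not derivable from the premises, so it does not yield O(issue_refund).
No premise or chain of K-axiom applications forces O(issue_refund), and none forces O(not issue_refund). So issue_refund is neither obligatory nor forbidden under these norms.

Neither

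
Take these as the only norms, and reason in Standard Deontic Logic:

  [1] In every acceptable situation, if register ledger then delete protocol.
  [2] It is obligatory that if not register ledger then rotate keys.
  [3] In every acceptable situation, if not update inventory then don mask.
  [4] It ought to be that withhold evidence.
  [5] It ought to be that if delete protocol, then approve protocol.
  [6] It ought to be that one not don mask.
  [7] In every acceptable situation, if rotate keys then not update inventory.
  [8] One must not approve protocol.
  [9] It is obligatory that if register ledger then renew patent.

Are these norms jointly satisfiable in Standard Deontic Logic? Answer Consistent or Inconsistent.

F(approve_protocol) at premise 8 means O(¬approve_protocol).
Premise 5 is O(delete_protocol → approve_protocol); contrapositively O(¬approve_protocol → ¬delete_protocol). Since O(¬approve_protocol) holds, K gives O(¬delete_protocol).
Premise 1 is O(register_ledger → delete_protocol); contrapositively O(¬delete_protocol → ¬register_ledger). Since O(¬delete_protocol) holds, K gives O(¬register_ledger).
With premise 2, O(¬register_ledger → rotate_keys), the K-axiom yields O(rotate_keys).
From O(rotate_keys) and premise 7, O(rotate_keys → ¬update_inventory), we obtain O(¬update_inventory).
Premise 3 is O(¬update_inventory → don_mask); since O(¬update_inventory), deontic closure gives O(don_mask).
However, premise 6 gives O(¬don_mask).
We now have both O(don_mask) and O(¬don_mask) — don_mask is simultaneously obligatory and forbidden, violating the D-axiom.

Inconsistent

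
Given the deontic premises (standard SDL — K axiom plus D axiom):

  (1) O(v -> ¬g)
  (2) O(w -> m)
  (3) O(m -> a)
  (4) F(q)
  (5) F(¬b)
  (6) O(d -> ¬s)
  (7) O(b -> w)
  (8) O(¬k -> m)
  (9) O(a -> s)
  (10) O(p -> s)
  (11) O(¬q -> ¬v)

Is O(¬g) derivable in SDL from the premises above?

No

Premise 1 is O(v -> ¬g), but O(v) is not derivable from the premises, so it does not yield O(¬g).
No other premise forces O(¬g). An ideal world satisfying every premise can still have ¬g false, so O(¬g) is not derivable.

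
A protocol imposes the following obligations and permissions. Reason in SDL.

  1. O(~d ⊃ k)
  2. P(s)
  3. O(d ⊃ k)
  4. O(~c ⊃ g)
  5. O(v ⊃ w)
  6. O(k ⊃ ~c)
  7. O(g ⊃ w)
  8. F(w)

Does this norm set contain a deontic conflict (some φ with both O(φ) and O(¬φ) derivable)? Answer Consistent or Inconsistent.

Inconsistent

Premises 3 and 1 are O(d ⊃ k) and O(~d ⊃ k); every ideal world satisfies d or ~d, so in either case k holds — hence O(k).
Premise 6 is O(k ⊃ ~c); since O(k), deontic closure gives O(~c).
With premise 4, O(~c ⊃ g), the K-axiom yields O(g).
Premise 7 is O(g ⊃ w); since O(g), deontic closure gives O(w).
Yet premise 8 is F(w), i.e. O(~w).
We now have both O(w) and O(~w) — w is simultaneously obligatory and forbidden, violating the D-axiom.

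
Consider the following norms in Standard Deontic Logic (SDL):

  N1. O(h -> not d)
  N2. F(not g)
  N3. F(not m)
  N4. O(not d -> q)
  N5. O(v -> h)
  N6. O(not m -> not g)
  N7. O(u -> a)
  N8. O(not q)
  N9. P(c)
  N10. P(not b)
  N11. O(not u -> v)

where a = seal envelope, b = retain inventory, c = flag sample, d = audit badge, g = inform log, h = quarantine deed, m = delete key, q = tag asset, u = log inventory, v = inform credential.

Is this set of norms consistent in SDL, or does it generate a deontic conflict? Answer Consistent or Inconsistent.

Premise 6 is O(not m -> not g), but O(not m) is not derivable from the premises, so it does not yield O(not g).
So O(not g) is not derivable, and the apparent clash with O(g) does not arise.
A world satisfying every obligation exists (e.g. a=true, b=false, c=false, d=true, g=true, h=false, m=true, q=false, u=true, v=false); no atom is both obligatory and forbidden, so the set is consistent.

Consistent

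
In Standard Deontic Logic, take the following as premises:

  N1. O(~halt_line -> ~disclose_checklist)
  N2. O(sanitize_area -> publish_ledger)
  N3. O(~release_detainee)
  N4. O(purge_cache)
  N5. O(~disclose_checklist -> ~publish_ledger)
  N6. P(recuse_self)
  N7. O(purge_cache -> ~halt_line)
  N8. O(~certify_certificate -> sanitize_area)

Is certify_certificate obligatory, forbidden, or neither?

Obligatory

From premise 4 we have O(purge_cache).
With premise 7, O(purge_cache -> ~halt_line), the K-axiom yields O(~halt_line).
Premise 1 is O(~halt_line -> ~disclose_checklist); since O(~halt_line), deontic closure gives O(~disclose_checklist).
Premise 5 is O(~disclose_checklist -> ~publish_ledger); since O(~disclose_checklist), deontic closure gives O(~publish_ledger).
Premise 2 is O(sanitize_area -> publish_ledger); contrapositively O(~publish_ledger -> ~sanitize_area). Since O(~publish_ledger) holds, K gives O(~sanitize_area).
Premise 8, O(~certify_certificate -> sanitize_area), contraposes to O(~sanitize_area -> certify_certificate); with O(~sanitize_area) we get O(certify_certificate).
Premises 3, 6 do not contribute to this derivation.
Hence certify_certificate is obligatory.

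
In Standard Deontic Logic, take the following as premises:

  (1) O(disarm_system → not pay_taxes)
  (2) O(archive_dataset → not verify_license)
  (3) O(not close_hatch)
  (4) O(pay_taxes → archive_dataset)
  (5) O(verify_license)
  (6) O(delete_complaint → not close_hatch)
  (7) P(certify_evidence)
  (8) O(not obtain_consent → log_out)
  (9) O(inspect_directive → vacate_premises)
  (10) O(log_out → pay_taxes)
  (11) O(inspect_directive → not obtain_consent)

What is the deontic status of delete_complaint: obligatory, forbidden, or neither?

Premise 6 is O(delete_complaint → not close_hatch); even if O(not close_hatch) held, inferring O(delete_complaint) would be affirming the consequent — invalid.
No premise or chain of K-axiom applications forces O(delete_complaint), and none forces O(not delete_complaint). So delete_complaint is neither obligatory nor forbidden under these norms.

Neither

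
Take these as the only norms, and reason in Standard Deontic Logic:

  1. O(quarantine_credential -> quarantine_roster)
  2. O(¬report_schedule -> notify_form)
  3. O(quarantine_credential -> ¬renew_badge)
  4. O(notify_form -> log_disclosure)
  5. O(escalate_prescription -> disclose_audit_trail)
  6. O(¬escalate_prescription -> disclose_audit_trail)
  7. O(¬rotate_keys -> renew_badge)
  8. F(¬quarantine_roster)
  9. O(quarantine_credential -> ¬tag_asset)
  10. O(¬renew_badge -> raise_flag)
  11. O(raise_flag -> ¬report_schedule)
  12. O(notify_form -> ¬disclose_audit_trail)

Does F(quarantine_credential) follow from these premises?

Yes

Premises 6 and 5 are O(¬escalate_prescription -> disclose_audit_trail) and O(escalate_prescription -> disclose_audit_trail); every ideal world satisfies ¬escalate_prescription or escalate_prescription, so in either case disclose_audit_trail holds — hence O(disclose_audit_trail).
The contrapositive of premise 12 (O(notify_form -> ¬disclose_audit_trail)) is O(disclose_audit_trail -> ¬notify_form), and O(disclose_audit_trail) is already established, so O(¬notify_form).
Premise 2 is O(¬report_schedule -> notify_form); contrapositively O(¬notify_form -> report_schedule). Since O(¬notify_form) holds, K gives O(report_schedule).
Premise 11, O(raise_flag -> ¬report_schedule), contraposes to O(report_schedule -> ¬raise_flag); with O(report_schedule) we get O(¬raise_flag).
The contrapositive of premise 10 (O(¬renew_badge -> raise_flag)) is O(¬raise_flag -> renew_badge), and O(¬raise_flag) is already established, so O(renew_badge).
Premise 3, O(quarantine_credential -> ¬renew_badge), contraposes to O(renew_badge -> ¬quarantine_credential); with O(renew_badge) we get O(¬quarantine_credential).
Premises 1, 4, 7, 8, 9 do not contribute to this derivation.
So O(¬quarantine_credential) holds, i.e. F(quarantine_credential). The claim follows.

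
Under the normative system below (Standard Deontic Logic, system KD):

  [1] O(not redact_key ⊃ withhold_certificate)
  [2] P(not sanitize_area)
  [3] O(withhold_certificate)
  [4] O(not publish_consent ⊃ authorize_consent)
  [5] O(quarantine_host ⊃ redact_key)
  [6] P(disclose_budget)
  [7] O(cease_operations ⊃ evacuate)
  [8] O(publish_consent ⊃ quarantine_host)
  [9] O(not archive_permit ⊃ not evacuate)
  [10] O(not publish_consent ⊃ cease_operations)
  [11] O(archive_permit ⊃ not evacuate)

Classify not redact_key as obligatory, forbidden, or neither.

Forbidden

Premises 9 and 11 are O(not archive_permit ⊃ not evacuate) and O(archive_permit ⊃ not evacuate); every ideal world satisfies not archive_permit or archive_permit, so in either case not evacuate holds — hence O(not evacuate).
Premise 7, O(cease_operations ⊃ evacuate), contraposes to O(not evacuate ⊃ not cease_operations); with O(not evacuate) we get O(not cease_operations).
Premise 10 is O(not publish_consent ⊃ cease_operations); contrapositively O(not cease_operations ⊃ publish_consent). Since O(not cease_operations) holds, K gives O(publish_consent).
Applying K to premise 8 (O(publish_consent ⊃ quarantine_host)) and O(publish_consent) yields O(quarantine_host).
Premise 5 is O(quarantine_host ⊃ redact_key); since O(quarantine_host), deontic closure gives O(redact_key).
Premises 1, 2, 3, 4, 6 do not contribute to this derivation.
Thus O(redact_key), which is F(not redact_key): not redact_key is forbidden.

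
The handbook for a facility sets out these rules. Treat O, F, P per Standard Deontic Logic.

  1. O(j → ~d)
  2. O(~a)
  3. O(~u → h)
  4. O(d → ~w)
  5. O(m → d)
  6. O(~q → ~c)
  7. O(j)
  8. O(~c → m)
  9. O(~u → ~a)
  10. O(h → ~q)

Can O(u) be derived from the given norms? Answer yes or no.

Yes

From premise 7 we have O(j).
From O(j) and premise 1, O(j → ~d), we obtain O(~d).
Premise 5 is O(m → d); contrapositively O(~d → ~m). Since O(~d) holds, K gives O(~m).
The contrapositive of premise 8 (O(~c → m)) is O(~m → c), and O(~m) is already established, so O(c).
Premise 6 is O(~q → ~c); contrapositively O(c → q). Since O(c) holds, K gives O(q).
Premise 10 is O(h → ~q); contrapositively O(q → ~h). Since O(q) holds, K gives O(~h).
Premise 3, O(~u → h), contraposes to O(~h → u); with O(~h) we get O(u).
Premises 2, 4, 9 do not contribute to this derivation.
So O(u) follows.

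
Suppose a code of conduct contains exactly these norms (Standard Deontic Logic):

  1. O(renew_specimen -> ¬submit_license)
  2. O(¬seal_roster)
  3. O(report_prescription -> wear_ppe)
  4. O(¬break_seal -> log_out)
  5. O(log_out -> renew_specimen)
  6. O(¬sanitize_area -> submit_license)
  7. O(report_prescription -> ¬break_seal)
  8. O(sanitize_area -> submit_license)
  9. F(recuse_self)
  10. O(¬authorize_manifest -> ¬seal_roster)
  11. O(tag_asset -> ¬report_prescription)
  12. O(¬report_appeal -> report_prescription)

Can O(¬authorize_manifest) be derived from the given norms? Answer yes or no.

No

Premise 10 is O(¬authorize_manifest -> ¬seal_roster); even if O(¬seal_roster) held, inferring O(¬authorize_manifest) would be affirming the consequent — invalid.
No other premise forces O(¬authorize_manifest). An ideal world satisfying every premise can still have ¬authorize_manifest false, so O(¬authorize_manifest) is not derivable.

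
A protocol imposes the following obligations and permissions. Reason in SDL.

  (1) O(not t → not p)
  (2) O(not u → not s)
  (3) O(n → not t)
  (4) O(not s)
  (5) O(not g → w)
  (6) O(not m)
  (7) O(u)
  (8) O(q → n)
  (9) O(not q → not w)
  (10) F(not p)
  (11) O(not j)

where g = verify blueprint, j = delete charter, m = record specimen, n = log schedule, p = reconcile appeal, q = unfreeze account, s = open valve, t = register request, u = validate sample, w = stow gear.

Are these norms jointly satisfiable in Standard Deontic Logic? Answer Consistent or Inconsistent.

Premise 2 is O(not u → not s); even if O(not s) held, inferring O(not u) would be affirming the consequent — invalid.
So O(not u) is not derivable, and the apparent clash with O(u) does not arise.
A world satisfying every obligation exists (e.g. g=true, j=false, m=false, n=false, p=true, q=false, s=false, t=true, u=true, w=false); no atom is both obligatory and forbidden, so the set is consistent.

Consistent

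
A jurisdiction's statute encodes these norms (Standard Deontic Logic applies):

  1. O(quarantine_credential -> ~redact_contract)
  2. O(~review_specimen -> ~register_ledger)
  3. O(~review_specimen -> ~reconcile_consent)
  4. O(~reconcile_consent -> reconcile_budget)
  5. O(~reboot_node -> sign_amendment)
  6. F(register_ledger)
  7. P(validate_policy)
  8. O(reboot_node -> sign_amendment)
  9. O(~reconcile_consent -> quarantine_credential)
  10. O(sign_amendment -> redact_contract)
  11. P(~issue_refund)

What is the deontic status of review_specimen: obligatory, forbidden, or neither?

Obligatory

Premises 8 and 5 cover both cases: O(reboot_node -> sign_amendment) and O(~reboot_node -> sign_amendment). Since reboot_node ∨ ~reboot_node is a tautology, O(sign_amendment) follows.
From O(sign_amendment) and premise 10, O(sign_amendment -> redact_contract), we obtain O(redact_contract).
Premise 1 is O(quarantine_credential -> ~redact_contract); contrapositively O(redact_contract -> ~quarantine_credential). Since O(redact_contract) holds, K gives O(~quarantine_credential).
The contrapositive of premise 9 (O(~reconcile_consent -> quarantine_credential)) is O(~quarantine_credential -> reconcile_consent), and O(~quarantine_credential) is already established, so O(reconcile_consent).
Premise 3 is O(~review_specimen -> ~reconcile_consent); contrapositively O(reconcile_consent -> review_specimen). Since O(reconcile_consent) holds, K gives O(review_specimen).
Premises 2, 4, 6, 7, 11 do not contribute to this derivation.
Hence review_specimen is obligatory.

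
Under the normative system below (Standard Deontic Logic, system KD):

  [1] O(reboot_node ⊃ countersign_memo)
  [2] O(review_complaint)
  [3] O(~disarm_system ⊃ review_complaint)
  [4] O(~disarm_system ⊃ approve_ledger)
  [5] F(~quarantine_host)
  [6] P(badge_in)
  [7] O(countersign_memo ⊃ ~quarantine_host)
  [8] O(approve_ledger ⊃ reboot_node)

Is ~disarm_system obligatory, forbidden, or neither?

F(~quarantine_host) at premise 5 means O(quarantine_host).
Premise 7 is O(countersign_memo ⊃ ~quarantine_host); contrapositively O(quarantine_host ⊃ ~countersign_memo). Since O(quarantine_host) holds, K gives O(~countersign_memo).
Premise 1, O(reboot_node ⊃ countersign_memo), contraposes to O(~countersign_memo ⊃ ~reboot_node); with O(~countersign_memo) we get O(~reboot_node).
Premise 8, O(approve_ledger ⊃ reboot_node), contraposes to O(~reboot_node ⊃ ~approve_ledger); with O(~reboot_node) we get O(~approve_ledger).
The contrapositive of premise 4 (O(~disarm_system ⊃ approve_ledger)) is O(~approve_ledger ⊃ disarm_system), and O(~approve_ledger) is already established, so O(disarm_system).
Premises 2, 3, 6 do not contribute to this derivation.
Thus O(disarm_system), which is F(~disarm_system): ~disarm_system is forbidden.

Forbidden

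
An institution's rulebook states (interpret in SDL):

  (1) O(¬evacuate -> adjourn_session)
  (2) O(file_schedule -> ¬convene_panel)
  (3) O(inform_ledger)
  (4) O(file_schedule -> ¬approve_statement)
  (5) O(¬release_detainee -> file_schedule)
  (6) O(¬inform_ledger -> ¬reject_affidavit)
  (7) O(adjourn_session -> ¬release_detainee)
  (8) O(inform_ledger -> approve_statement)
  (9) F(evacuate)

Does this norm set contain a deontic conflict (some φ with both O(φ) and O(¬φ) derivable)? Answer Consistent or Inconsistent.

Premise 3 states O(inform_ledger) outright.
With premise 8, O(inform_ledger -> approve_statement), the K-axiom yields O(approve_statement).
The contrapositive of premise 4 (O(file_schedule -> ¬approve_statement)) is O(approve_statement -> ¬file_schedule), and O(approve_statement) is already established, so O(¬file_schedule).
The contrapositive of premise 5 (O(¬release_detainee -> file_schedule)) is O(¬file_schedule -> release_detainee), and O(¬file_schedule) is already established, so O(release_detainee).
Premise 7, O(adjourn_session -> ¬release_detainee), contraposes to O(release_detainee -> ¬adjourn_session); with O(release_detainee) we get O(¬adjourn_session).
The contrapositive of premise 1 (O(¬evacuate -> adjourn_session)) is O(¬adjourn_session -> evacuate), and O(¬adjourn_session) is already established, so O(evacuate).
But premise 9, F(evacuate), means O(¬evacuate).
We now have both O(evacuate) and O(¬evacuate) — evacuate is simultaneously obligatory and forbidden, violating the D-axiom.

Inconsistent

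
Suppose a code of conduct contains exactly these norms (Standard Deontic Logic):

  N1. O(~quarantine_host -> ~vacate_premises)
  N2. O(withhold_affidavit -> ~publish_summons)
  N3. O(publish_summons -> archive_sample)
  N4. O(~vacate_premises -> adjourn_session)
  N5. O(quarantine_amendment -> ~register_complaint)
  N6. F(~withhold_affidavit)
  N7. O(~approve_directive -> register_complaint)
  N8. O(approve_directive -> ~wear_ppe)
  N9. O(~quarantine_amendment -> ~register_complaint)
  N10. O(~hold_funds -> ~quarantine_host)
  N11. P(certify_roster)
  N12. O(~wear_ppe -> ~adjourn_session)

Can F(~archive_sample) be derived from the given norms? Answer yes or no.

No

Premise 3 is O(publish_summons -> archive_sample), but O(publish_summons) is not derivable from the premises, so it does not yield O(archive_sample).
No other premise forces O(archive_sample). An ideal world satisfying every premise can still have ~archive_sample true, so F(~archive_sample) is not derivable.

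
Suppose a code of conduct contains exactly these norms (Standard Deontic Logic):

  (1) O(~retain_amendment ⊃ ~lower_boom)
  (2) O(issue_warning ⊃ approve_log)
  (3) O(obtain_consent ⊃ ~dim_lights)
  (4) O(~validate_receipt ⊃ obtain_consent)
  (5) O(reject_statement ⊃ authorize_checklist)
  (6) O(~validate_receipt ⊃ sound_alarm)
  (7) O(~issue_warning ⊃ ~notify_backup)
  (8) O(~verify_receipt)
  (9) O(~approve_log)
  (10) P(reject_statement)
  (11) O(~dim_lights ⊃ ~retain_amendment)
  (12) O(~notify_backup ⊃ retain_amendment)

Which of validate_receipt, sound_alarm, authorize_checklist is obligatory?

validate_receipt

Premise 9 gives O(~approve_log).
Premise 2 is O(issue_warning ⊃ approve_log); contrapositively O(~approve_log ⊃ ~issue_warning). Since O(~approve_log) holds, K gives O(~issue_warning).
Applying K to premise 7 (O(~issue_warning ⊃ ~notify_backup)) and O(~issue_warning) yields O(~notify_backup).
From O(~notify_backup) and premise 12, O(~notify_backup ⊃ retain_amendment), we obtain O(retain_amendment).
Premise 11, O(~dim_lights ⊃ ~retain_amendment), contraposes to O(retain_amendment ⊃ dim_lights); with O(retain_amendment) we get O(dim_lights).
Premise 3, O(obtain_consent ⊃ ~dim_lights), contraposes to O(dim_lights ⊃ ~obtain_consent); with O(dim_lights) we get O(~obtain_consent).
Premise 4, O(~validate_receipt ⊃ obtain_consent), contraposes to O(~obtain_consent ⊃ validate_receipt); with O(~obtain_consent) we get O(validate_receipt).
So O(validate_receipt) holds — validate_receipt is obligatory. None of the other listed options is made obligatory by any chain of premises.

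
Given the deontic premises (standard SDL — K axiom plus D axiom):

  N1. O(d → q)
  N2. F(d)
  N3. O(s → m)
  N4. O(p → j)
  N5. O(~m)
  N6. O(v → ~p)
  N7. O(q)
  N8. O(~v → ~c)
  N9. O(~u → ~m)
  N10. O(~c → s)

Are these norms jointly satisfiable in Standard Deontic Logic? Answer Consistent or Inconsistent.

Consistent

Premise 1 is O(d → q); even if O(q) held, inferring O(d) would be affirming the consequent — invalid.
So O(d) is not derivable, and the apparent clash with O(~d) does not arise.
A world satisfying every obligation exists (e.g. c=true, d=false, j=false, m=false, p=false, q=true, s=false, u=false, v=true); no atom is both obligatory and forbidden, so the set is consistent.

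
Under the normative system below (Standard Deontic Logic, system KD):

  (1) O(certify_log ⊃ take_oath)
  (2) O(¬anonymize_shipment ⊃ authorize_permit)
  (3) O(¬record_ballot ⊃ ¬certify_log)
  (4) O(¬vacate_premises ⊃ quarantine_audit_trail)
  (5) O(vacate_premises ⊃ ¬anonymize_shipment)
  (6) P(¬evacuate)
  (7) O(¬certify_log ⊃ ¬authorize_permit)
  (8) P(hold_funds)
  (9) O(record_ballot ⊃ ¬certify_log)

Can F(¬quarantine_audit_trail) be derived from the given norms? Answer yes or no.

Premises 3 and 9 cover both cases: O(¬record_ballot ⊃ ¬certify_log) and O(record_ballot ⊃ ¬certify_log). Since ¬record_ballot ∨ record_ballot is a tautology, O(¬certify_log) follows.
From O(¬certify_log) and premise 7, O(¬certify_log ⊃ ¬authorize_permit), we obtain O(¬authorize_permit).
The contrapositive of premise 2 (O(¬anonymize_shipment ⊃ authorize_permit)) is O(¬authorize_permit ⊃ anonymize_shipment), and O(¬authorize_permit) is already established, so O(anonymize_shipment).
Premise 5 is O(vacate_premises ⊃ ¬anonymize_shipment); contrapositively O(anonymize_shipment ⊃ ¬vacate_premises). Since O(anonymize_shipment) holds, K gives O(¬vacate_premises).
From O(¬vacate_premises) and premise 4, O(¬vacate_premises ⊃ quarantine_audit_trail), we obtain O(quarantine_audit_trail).
Premises 1, 6, 8 do not contribute to this derivation.
So O(quarantine_audit_trail) holds, i.e. F(¬quarantine_audit_trail). The claim follows.

Yes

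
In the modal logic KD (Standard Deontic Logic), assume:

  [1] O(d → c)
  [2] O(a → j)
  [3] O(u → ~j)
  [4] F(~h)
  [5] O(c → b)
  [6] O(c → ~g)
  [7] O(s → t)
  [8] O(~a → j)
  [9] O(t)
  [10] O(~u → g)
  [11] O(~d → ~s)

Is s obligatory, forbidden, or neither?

By case analysis on a: premise 2 gives O(a → j) and premise 8 gives O(~a → j), so O(j) either way.
The contrapositive of premise 3 (O(u → ~j)) is O(j → ~u), and O(j) is already established, so O(~u).
Applying K to premise 10 (O(~u → g)) and O(~u) yields O(g).
The contrapositive of premise 6 (O(c → ~g)) is O(g → ~c), and O(g) is already established, so O(~c).
The contrapositive of premise 1 (O(d → c)) is O(~c → ~d), and O(~c) is already established, so O(~d).
With premise 11, O(~d → ~s), the K-axiom yields O(~s).
Premises 4, 5, 7, 9 do not contribute to this derivation.
Thus O(~s), which is F(s): s is forbidden.

Forbidden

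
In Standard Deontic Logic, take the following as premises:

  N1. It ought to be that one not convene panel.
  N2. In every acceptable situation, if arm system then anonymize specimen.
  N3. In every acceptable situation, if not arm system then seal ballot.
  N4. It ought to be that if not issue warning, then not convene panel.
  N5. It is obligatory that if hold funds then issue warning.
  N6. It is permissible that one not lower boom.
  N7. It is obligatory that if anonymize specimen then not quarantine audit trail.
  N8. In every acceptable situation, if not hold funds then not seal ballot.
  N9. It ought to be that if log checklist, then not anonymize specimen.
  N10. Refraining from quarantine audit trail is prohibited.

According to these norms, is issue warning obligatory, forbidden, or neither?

Premise 10 is F(¬quarantine_audit_trail), i.e. O(quarantine_audit_trail).
Premise 7, O(anonymize_specimen → ¬quarantine_audit_trail), contraposes to O(quarantine_audit_trail → ¬anonymize_specimen); with O(quarantine_audit_trail) we get O(¬anonymize_specimen).
The contrapositive of premise 2 (O(arm_system → anonymize_specimen)) is O(¬anonymize_specimen → ¬arm_system), and O(¬anonymize_specimen) is already established, so O(¬arm_system).
With premise 3, O(¬arm_system → seal_ballot), the K-axiom yields O(seal_ballot).
Premise 8 is O(¬hold_funds → ¬seal_ballot); contrapositively O(seal_ballot → hold_funds). Since O(seal_ballot) holds, K gives O(hold_funds).
With premise 5, O(hold_funds → issue_warning), the K-axiom yields O(issue_warning).
Premises 1, 4, 6, 9 do not contribute to this derivation.
Hence issue_warning is obligatory.

Obligatory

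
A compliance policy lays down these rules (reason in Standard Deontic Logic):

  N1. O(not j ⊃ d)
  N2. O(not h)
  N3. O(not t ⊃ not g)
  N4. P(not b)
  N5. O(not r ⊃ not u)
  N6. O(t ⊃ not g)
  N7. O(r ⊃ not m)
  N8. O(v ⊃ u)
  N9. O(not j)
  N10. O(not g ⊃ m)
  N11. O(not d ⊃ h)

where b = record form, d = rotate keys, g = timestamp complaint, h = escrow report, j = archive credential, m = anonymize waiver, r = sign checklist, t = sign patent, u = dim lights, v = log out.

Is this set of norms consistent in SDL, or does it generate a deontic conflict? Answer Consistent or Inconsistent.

Premise 11 is O(not d ⊃ h), but O(not d) is not derivable from the premises, so it does not yield O(h).
So O(h) is not derivable, and the apparent clash with O(not h) does not arise.
A world satisfying every obligation exists (e.g. b=false, d=true, g=false, h=false, j=false, m=true, r=false, t=false, u=false, v=false); no atom is both obligatory and forbidden, so the set is consistent.

Consistent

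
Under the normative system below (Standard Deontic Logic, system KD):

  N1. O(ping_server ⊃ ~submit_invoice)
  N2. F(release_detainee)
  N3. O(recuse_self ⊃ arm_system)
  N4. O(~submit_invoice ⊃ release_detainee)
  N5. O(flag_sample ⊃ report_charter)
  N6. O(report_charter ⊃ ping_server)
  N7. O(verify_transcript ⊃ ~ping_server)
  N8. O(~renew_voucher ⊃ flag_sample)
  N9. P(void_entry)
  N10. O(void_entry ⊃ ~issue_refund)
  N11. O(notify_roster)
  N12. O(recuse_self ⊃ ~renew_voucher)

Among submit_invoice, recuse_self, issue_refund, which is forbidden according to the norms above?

recuse_self

F(release_detainee) at premise 2 means O(~release_detainee).
Premise 4 is O(~submit_invoice ⊃ release_detainee); contrapositively O(~release_detainee ⊃ submit_invoice). Since O(~release_detainee) holds, K gives O(submit_invoice).
Premise 1, O(ping_server ⊃ ~submit_invoice), contraposes to O(submit_invoice ⊃ ~ping_server); with O(submit_invoice) we get O(~ping_server).
Premise 6, O(report_charter ⊃ ping_server), contraposes to O(~ping_server ⊃ ~report_charter); with O(~ping_server) we get O(~report_charter).
The contrapositive of premise 5 (O(flag_sample ⊃ report_charter)) is O(~report_charter ⊃ ~flag_sample), and O(~report_charter) is already established, so O(~flag_sample).
The contrapositive of premise 8 (O(~renew_voucher ⊃ flag_sample)) is O(~flag_sample ⊃ renew_voucher), and O(~flag_sample) is already established, so O(renew_voucher).
Premise 12, O(recuse_self ⊃ ~renew_voucher), contraposes to O(renew_voucher ⊃ ~recuse_self); with O(renew_voucher) we get O(~recuse_self).
So O(~recuse_self) holds, i.e. recuse_self is forbidden. None of the other listed options is forbidden under the premises.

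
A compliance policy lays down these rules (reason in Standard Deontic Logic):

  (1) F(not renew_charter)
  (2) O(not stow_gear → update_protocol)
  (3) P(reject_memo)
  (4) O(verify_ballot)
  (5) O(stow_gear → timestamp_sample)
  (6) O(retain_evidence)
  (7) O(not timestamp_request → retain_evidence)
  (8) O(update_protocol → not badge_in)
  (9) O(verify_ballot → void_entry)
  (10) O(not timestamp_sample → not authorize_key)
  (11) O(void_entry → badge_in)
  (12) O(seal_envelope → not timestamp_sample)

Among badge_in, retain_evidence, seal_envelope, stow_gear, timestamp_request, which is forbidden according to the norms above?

seal_envelope

From premise 4 we have O(verify_ballot).
Premise 9 is O(verify_ballot → void_entry); since O(verify_ballot), deontic closure gives O(void_entry).
From O(void_entry) and premise 11, O(void_entry → badge_in), we obtain O(badge_in).
Premise 8 is O(update_protocol → not badge_in); contrapositively O(badge_in → not update_protocol). Since O(badge_in) holds, K gives O(not update_protocol).
Premise 2 is O(not stow_gear → update_protocol); contrapositively O(not update_protocol → stow_gear). Since O(not update_protocol) holds, K gives O(stow_gear).
With premise 5, O(stow_gear → timestamp_sample), the K-axiom yields O(timestamp_sample).
The contrapositive of premise 12 (O(seal_envelope → not timestamp_sample)) is O(timestamp_sample → not seal_envelope), and O(timestamp_sample) is already established, so O(not seal_envelope).
So O(not seal_envelope) holds, i.e. seal_envelope is forbidden. None of the other listed options is forbidden under the premises.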